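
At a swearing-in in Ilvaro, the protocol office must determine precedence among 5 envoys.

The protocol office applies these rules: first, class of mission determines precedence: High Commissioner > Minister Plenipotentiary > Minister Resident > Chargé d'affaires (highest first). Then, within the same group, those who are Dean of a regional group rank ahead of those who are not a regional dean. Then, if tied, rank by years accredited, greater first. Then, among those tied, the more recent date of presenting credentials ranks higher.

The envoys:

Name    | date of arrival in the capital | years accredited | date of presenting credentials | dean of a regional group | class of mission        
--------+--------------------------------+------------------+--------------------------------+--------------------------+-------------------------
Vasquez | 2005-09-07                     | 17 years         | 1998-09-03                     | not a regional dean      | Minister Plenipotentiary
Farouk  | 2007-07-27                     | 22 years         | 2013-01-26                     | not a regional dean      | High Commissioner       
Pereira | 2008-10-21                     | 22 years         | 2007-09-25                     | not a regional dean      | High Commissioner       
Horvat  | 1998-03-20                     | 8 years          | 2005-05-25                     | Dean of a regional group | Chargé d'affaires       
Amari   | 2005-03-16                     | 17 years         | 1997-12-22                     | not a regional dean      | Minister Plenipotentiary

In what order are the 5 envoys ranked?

By class of mission: Farouk and Pereira (High Commissioner); then Vasquez and Amari (Minister Plenipotentiary); then Horvat (Chargé d'affaires).
Farouk and Pereira are each not a regional dean, so the next rule applies.
Farouk and Pereira both have years accredited 22 years, so the next rule applies.
Among Farouk and Pereira, by date of presenting credentials (later first): Farouk (2013-01-26) before Pereira (2007-09-25).
Vasquez and Amari are each not a regional dean, so the next rule applies.
Vasquez and Amari both have years accredited 17 years, so the next rule applies.
Among Vasquez and Amari, by date of presenting credentials (later first): Vasquez (1998-09-03) before Amari (1997-12-22).
Full order: Farouk, Pereira, Vasquez, Amari, Horvat.

Farouk, Pereira, Vasquez, Amari, Horvat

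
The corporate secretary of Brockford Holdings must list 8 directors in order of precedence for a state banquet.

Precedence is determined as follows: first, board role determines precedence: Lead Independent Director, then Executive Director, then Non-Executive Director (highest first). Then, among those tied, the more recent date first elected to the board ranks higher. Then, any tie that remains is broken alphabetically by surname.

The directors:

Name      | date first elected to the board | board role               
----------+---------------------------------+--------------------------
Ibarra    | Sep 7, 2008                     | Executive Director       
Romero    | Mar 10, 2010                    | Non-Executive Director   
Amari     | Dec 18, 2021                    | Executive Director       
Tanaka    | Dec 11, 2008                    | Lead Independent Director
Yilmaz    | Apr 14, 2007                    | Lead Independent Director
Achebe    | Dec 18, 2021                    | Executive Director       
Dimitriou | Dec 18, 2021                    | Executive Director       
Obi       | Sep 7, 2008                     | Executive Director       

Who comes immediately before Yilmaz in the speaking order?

By board role: Tanaka and Yilmaz (Lead Independent Director); then Achebe, Amari, Dimitriou, Ibarra and Obi (Executive Director); then Romero (Non-Executive Director).
Among Tanaka and Yilmaz, by date first elected to the board (later first): Tanaka (Dec 11, 2008) before Yilmaz (Apr 14, 2007).
Among Achebe, Amari, Dimitriou, Ibarra and Obi, by date first elected to the board (later first): Achebe, Amari and Dimitriou (Dec 18, 2021) before Ibarra and Obi (Sep 7, 2008).
Among Achebe, Amari and Dimitriou, alphabetically by surname: Achebe before Amari before Dimitriou.
Among Ibarra and Obi, alphabetically by surname: Ibarra before Obi.
Order: Tanaka, Yilmaz, Achebe, Amari, Dimitriou, Ibarra, Obi, Romero.

Tanaka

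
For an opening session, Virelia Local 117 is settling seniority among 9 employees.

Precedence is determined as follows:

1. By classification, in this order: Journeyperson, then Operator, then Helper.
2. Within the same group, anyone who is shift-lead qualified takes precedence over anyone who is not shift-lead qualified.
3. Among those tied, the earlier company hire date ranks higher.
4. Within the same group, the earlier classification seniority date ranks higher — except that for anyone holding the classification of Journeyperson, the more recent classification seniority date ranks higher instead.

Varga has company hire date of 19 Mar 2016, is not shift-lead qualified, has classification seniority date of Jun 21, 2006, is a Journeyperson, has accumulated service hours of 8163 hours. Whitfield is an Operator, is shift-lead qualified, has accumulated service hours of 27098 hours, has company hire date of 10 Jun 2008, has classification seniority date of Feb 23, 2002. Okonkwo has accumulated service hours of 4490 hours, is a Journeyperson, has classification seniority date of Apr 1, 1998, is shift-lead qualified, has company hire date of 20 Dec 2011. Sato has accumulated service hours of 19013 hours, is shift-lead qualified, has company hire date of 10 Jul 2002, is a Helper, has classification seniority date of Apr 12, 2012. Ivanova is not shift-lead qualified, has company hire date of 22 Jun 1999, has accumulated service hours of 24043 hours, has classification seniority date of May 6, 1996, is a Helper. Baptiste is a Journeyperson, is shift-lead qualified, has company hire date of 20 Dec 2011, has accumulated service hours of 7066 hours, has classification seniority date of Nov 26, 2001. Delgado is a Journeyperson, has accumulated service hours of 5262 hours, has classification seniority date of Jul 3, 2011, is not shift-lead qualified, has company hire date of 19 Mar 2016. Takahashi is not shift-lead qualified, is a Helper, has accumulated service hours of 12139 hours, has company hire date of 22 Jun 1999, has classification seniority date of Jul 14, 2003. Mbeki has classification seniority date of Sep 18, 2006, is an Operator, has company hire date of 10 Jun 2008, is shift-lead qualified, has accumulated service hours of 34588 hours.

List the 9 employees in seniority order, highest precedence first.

By classification: Baptiste, Okonkwo, Delgado and Varga (Journeyperson); then Whitfield and Mbeki (Operator); then Sato, Ivanova and Takahashi (Helper).
Among Baptiste, Okonkwo, Delgado and Varga, shift-lead qualified before not shift-lead qualified: Baptiste and Okonkwo (shift-lead qualified) before Delgado and Varga (not shift-lead qualified).
Baptiste and Okonkwo both have company hire date 20 Dec 2011, so the next rule applies.
Among Baptiste and Okonkwo, by classification seniority date (later first) (reversed rule for this group): Baptiste (Nov 26, 2001) before Okonkwo (Apr 1, 1998).
Delgado and Varga both have company hire date 19 Mar 2016, so the next rule applies.
Among Delgado and Varga, by classification seniority date (later first) (reversed rule for this group): Delgado (Jul 3, 2011) before Varga (Jun 21, 2006).
Whitfield and Mbeki are each shift-lead qualified, so the next rule applies.
Whitfield and Mbeki both have company hire date 10 Jun 2008, so the next rule applies.
Among Whitfield and Mbeki, by classification seniority date (earlier first): Whitfield (Feb 23, 2002) before Mbeki (Sep 18, 2006).
Among Sato, Ivanova and Takahashi, shift-lead qualified before not shift-lead qualified: Sato (shift-lead qualified) before Ivanova and Takahashi (not shift-lead qualified).
Ivanova and Takahashi both have company hire date 22 Jun 1999, so the next rule applies.
Among Ivanova and Takahashi, by classification seniority date (earlier first): Ivanova (May 6, 1996) before Takahashi (Jul 14, 2003).
Full order: Baptiste, Okonkwo, Delgado, Varga, Whitfield, Mbeki, Sato, Ivanova, Takahashi.

Baptiste, Okonkwo, Delgado, Varga, Whitfield, Mbeki, Sato, Ivanova, Takahashi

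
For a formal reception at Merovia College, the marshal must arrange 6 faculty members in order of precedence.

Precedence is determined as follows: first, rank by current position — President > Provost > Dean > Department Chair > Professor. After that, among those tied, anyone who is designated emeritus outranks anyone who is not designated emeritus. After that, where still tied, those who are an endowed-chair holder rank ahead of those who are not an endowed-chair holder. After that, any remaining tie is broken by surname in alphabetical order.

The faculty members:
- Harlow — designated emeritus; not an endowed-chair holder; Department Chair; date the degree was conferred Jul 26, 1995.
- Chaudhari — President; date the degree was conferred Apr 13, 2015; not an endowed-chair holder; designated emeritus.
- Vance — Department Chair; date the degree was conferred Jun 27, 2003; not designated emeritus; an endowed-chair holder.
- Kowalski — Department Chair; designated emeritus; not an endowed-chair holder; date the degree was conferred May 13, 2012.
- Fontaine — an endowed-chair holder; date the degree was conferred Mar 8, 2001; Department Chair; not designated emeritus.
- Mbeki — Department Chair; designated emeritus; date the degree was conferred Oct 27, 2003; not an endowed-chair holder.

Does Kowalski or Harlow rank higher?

Harlow

By current position: Chaudhari (President); then Harlow, Kowalski, Mbeki, Fontaine and Vance (Department Chair).
Among Harlow, Kowalski, Mbeki, Fontaine and Vance, designated emeritus before not designated emeritus: Harlow, Kowalski and Mbeki (designated emeritus) before Fontaine and Vance (not designated emeritus).
Harlow, Kowalski and Mbeki are each not an endowed-chair holder, so the next rule applies.
Among Harlow, Kowalski and Mbeki, alphabetically by surname: Harlow before Kowalski before Mbeki.
Fontaine and Vance are each an endowed-chair holder, so the next rule applies.
Among Fontaine and Vance, alphabetically by surname: Fontaine before Vance.
So Harlow takes precedence.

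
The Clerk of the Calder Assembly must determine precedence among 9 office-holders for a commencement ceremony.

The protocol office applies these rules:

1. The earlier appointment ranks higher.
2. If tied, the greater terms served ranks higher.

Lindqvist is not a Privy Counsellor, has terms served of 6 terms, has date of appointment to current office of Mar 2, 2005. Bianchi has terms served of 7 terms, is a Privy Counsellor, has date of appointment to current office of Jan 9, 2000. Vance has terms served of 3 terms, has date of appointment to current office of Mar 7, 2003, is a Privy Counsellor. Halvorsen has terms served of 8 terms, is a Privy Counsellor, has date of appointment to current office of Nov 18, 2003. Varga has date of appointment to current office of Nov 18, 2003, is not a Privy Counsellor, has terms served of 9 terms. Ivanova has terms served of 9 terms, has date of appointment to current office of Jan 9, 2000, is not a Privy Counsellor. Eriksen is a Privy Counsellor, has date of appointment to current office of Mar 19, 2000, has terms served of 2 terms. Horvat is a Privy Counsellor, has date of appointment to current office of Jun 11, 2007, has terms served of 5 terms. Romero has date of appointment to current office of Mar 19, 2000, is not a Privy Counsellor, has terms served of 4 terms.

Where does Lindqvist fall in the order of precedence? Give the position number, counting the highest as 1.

8

By date of appointment to current office (earlier first): Ivanova and Bianchi (both Jan 9, 2000); then Romero and Eriksen (both Mar 19, 2000); then Vance (Mar 7, 2003); then Varga and Halvorsen (both Nov 18, 2003); then Lindqvist (Mar 2, 2005); then Horvat (Jun 11, 2007).
Among Ivanova and Bianchi, by terms served (higher first): Ivanova (9 terms) before Bianchi (7 terms).
Among Romero and Eriksen, by terms served (higher first): Romero (4 terms) before Eriksen (2 terms).
Among Varga and Halvorsen, by terms served (higher first): Varga (9 terms) before Halvorsen (8 terms).
Order: Ivanova, Bianchi, Romero, Eriksen, Vance, Varga, Halvorsen, Lindqvist, Horvat. So position 8.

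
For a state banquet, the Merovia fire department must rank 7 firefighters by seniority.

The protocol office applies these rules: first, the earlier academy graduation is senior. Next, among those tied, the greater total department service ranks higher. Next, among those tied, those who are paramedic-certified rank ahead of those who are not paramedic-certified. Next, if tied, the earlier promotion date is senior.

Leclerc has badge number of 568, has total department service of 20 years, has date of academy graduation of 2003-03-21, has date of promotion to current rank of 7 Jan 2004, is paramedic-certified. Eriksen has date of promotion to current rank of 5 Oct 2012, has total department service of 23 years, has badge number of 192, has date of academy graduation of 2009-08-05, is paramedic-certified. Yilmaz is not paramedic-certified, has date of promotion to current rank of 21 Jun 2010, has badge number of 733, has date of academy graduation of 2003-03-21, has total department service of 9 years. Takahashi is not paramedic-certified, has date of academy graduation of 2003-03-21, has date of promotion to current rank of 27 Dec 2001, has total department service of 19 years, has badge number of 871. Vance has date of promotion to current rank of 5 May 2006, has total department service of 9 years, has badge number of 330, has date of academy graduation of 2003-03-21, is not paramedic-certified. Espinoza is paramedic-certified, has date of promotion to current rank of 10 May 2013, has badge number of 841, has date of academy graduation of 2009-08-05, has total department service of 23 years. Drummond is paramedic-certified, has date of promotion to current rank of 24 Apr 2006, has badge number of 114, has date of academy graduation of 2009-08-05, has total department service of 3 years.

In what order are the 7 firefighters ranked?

Leclerc, Takahashi, Vance, Yilmaz, Eriksen, Espinoza, Drummond

By date of academy graduation (earlier first): Leclerc, Takahashi, Vance and Yilmaz (each 2003-03-21); then Eriksen, Espinoza and Drummond (each 2009-08-05).
Among Leclerc, Takahashi, Vance and Yilmaz, by total department service (higher first): Leclerc (20 years) before Takahashi (19 years) before Vance and Yilmaz (9 years).
Vance and Yilmaz are each not paramedic-certified, so the next rule applies.
Among Vance and Yilmaz, by date of promotion to current rank (earlier first): Vance (5 May 2006) before Yilmaz (21 Jun 2010).
Among Eriksen, Espinoza and Drummond, by total department service (higher first): Eriksen and Espinoza (23 years) before Drummond (3 years).
Eriksen and Espinoza are each paramedic-certified, so the next rule applies.
Among Eriksen and Espinoza, by date of promotion to current rank (earlier first): Eriksen (5 Oct 2012) before Espinoza (10 May 2013).
Full order: Leclerc, Takahashi, Vance, Yilmaz, Eriksen, Espinoza, Drummond.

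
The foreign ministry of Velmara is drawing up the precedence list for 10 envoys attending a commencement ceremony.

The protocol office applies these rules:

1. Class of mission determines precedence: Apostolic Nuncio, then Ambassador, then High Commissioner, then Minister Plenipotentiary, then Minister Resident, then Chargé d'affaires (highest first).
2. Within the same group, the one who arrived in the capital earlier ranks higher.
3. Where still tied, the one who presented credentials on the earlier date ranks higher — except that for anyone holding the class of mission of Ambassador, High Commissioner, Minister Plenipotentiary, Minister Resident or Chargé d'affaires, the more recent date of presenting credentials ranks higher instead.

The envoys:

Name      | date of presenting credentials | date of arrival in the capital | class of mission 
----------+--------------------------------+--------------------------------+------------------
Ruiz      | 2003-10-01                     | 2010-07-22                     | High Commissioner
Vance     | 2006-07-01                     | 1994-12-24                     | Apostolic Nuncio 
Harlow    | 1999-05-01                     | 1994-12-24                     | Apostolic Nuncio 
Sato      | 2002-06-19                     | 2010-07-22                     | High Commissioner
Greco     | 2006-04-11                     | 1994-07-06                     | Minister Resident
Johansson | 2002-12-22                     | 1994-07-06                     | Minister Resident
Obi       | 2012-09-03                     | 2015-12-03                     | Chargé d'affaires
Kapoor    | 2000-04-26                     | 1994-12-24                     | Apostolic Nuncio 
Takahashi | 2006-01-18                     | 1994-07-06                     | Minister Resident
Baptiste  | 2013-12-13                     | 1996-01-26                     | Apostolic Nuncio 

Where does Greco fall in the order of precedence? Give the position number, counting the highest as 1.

By class of mission: Harlow, Kapoor, Vance and Baptiste (Apostolic Nuncio); then Ruiz and Sato (High Commissioner); then Greco, Takahashi and Johansson (Minister Resident); then Obi (Chargé d'affaires).
Among Harlow, Kapoor, Vance and Baptiste, by date of arrival in the capital (earlier first): Harlow, Kapoor and Vance (1994-12-24) before Baptiste (1996-01-26).
Among Harlow, Kapoor and Vance, by date of presenting credentials (earlier first): Harlow (1999-05-01) before Kapoor (2000-04-26) before Vance (2006-07-01).
Ruiz and Sato both have date of arrival in the capital 2010-07-22, so the next rule applies.
Among Ruiz and Sato, by date of presenting credentials (later first) (reversed rule for this group): Ruiz (2003-10-01) before Sato (2002-06-19).
Greco, Takahashi and Johansson all have date of arrival in the capital 1994-07-06, so the next rule applies.
Among Greco, Takahashi and Johansson, by date of presenting credentials (later first) (reversed rule for this group): Greco (2006-04-11) before Takahashi (2006-01-18) before Johansson (2002-12-22).
Order: Harlow, Kapoor, Vance, Baptiste, Ruiz, Sato, Greco, Takahashi, Johansson, Obi. So position 7.

7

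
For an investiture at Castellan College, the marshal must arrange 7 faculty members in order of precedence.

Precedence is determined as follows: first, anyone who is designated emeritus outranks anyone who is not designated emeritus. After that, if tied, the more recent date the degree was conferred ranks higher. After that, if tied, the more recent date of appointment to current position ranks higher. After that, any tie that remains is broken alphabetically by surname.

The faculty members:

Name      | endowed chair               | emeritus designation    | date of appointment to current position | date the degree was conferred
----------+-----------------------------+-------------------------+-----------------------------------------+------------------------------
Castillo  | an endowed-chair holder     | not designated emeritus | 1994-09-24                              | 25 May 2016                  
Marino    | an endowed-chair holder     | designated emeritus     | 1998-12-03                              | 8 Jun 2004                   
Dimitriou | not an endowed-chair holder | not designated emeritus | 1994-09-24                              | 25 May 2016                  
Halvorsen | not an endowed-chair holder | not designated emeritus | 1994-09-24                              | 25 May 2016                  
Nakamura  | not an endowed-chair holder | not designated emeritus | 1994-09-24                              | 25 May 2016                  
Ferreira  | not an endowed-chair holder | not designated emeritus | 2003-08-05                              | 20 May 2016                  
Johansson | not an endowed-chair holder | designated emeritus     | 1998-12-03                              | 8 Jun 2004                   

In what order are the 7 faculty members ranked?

By the first rule: Johansson and Marino (both designated emeritus); then Castillo, Dimitriou, Halvorsen, Nakamura and Ferreira (each not designated emeritus).
Johansson and Marino both have date the degree was conferred 8 Jun 2004, so the next rule applies.
Johansson and Marino both have date of appointment to current position 1998-12-03, so the next rule applies.
Among Johansson and Marino, alphabetically by surname: Johansson before Marino.
Among Castillo, Dimitriou, Halvorsen, Nakamura and Ferreira, by date the degree was conferred (later first): Castillo, Dimitriou, Halvorsen and Nakamura (25 May 2016) before Ferreira (20 May 2016).
Castillo, Dimitriou, Halvorsen and Nakamura all have date of appointment to current position 1994-09-24, so the next rule applies.
Among Castillo, Dimitriou, Halvorsen and Nakamura, alphabetically by surname: Castillo before Dimitriou before Halvorsen before Nakamura.
Full order: Johansson, Marino, Castillo, Dimitriou, Halvorsen, Nakamura, Ferreira.

Johansson, Marino, Castillo, Dimitriou, Halvorsen, Nakamura, Ferreira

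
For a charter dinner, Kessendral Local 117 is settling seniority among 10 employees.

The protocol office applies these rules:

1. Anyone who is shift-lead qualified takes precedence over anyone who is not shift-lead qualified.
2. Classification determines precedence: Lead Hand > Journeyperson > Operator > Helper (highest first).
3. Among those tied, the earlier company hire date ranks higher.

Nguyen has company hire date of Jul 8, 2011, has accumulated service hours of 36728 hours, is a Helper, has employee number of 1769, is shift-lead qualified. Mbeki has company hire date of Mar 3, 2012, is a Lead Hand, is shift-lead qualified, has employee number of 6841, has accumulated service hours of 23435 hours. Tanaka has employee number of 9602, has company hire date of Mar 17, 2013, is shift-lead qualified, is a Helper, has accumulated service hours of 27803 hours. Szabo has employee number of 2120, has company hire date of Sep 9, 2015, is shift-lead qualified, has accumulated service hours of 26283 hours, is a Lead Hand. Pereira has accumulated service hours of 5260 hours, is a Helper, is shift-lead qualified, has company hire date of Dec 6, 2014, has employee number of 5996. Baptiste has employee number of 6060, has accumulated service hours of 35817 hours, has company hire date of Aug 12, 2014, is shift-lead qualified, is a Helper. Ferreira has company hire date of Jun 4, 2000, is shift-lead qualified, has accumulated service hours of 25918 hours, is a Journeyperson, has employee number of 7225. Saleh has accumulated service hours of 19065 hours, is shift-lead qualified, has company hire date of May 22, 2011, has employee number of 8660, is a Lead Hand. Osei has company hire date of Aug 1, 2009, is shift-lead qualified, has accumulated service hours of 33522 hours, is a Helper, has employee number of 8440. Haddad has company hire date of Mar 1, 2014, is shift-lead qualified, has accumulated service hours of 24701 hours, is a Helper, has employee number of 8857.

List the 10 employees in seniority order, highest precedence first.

By the first rule: Saleh, Mbeki, Szabo, Ferreira, Osei, Nguyen, Tanaka, Haddad, Baptiste and Pereira (each shift-lead qualified).
Among Saleh, Mbeki, Szabo, Ferreira, Osei, Nguyen, Tanaka, Haddad, Baptiste and Pereira, by classification: Saleh, Mbeki and Szabo (Lead Hand) before Ferreira (Journeyperson) before Osei, Nguyen, Tanaka, Haddad, Baptiste and Pereira (Helper).
Among Saleh, Mbeki and Szabo, by company hire date (earlier first): Saleh (May 22, 2011) before Mbeki (Mar 3, 2012) before Szabo (Sep 9, 2015).
Among Osei, Nguyen, Tanaka, Haddad, Baptiste and Pereira, by company hire date (earlier first): Osei (Aug 1, 2009) before Nguyen (Jul 8, 2011) before Tanaka (Mar 17, 2013) before Haddad (Mar 1, 2014) before Baptiste (Aug 12, 2014) before Pereira (Dec 6, 2014).
Full order: Saleh, Mbeki, Szabo, Ferreira, Osei, Nguyen, Tanaka, Haddad, Baptiste, Pereira.

Saleh, Mbeki, Szabo, Ferreira, Osei, Nguyen, Tanaka, Haddad, Baptiste, Pereira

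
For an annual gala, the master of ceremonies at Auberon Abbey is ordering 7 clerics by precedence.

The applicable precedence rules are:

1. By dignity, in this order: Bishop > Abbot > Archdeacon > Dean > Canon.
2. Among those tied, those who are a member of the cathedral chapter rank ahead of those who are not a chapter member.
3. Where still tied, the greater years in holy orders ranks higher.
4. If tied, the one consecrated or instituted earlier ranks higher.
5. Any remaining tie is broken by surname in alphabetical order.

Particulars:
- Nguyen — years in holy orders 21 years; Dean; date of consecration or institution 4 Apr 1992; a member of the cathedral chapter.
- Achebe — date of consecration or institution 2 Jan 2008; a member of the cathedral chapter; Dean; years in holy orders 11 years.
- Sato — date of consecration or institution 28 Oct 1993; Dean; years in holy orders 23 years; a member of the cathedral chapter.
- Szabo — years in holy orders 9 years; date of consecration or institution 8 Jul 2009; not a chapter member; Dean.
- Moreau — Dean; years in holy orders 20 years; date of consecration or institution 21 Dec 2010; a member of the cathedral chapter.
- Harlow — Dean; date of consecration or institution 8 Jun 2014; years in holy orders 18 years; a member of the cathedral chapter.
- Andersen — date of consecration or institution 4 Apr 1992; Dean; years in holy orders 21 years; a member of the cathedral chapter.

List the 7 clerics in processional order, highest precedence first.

By dignity: Sato, Andersen, Nguyen, Moreau, Harlow, Achebe and Szabo (Dean).
Among Sato, Andersen, Nguyen, Moreau, Harlow, Achebe and Szabo, a member of the cathedral chapter before not a chapter member: Sato, Andersen, Nguyen, Moreau, Harlow and Achebe (a member of the cathedral chapter) before Szabo (not a chapter member).
Among Sato, Andersen, Nguyen, Moreau, Harlow and Achebe, by years in holy orders (higher first): Sato (23 years) before Andersen and Nguyen (21 years) before Moreau (20 years) before Harlow (18 years) before Achebe (11 years).
Andersen and Nguyen both have date of consecration or institution 4 Apr 1992, so the next rule applies.
Among Andersen and Nguyen, alphabetically by surname: Andersen before Nguyen.
Full order: Sato, Andersen, Nguyen, Moreau, Harlow, Achebe, Szabo.

Sato, Andersen, Nguyen, Moreau, Harlow, Achebe, Szabo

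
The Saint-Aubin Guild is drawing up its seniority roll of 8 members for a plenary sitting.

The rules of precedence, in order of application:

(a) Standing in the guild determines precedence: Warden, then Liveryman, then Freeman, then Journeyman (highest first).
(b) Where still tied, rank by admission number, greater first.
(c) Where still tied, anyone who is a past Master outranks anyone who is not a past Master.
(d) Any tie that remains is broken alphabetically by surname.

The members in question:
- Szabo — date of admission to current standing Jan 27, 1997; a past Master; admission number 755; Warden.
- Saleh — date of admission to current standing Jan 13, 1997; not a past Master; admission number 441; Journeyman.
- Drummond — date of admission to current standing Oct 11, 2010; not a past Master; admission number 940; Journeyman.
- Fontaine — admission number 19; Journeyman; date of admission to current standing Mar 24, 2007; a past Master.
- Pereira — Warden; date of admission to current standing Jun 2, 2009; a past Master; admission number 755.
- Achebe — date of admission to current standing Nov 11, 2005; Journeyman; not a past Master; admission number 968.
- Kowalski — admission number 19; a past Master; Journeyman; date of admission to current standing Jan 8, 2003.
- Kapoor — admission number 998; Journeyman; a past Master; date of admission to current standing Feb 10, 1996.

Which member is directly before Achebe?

By standing in the guild: Pereira and Szabo (Warden); then Kapoor, Achebe, Drummond, Saleh, Fontaine and Kowalski (Journeyman).
Pereira and Szabo both have admission number 755, so the next rule applies.
Pereira and Szabo are each a past Master, so the next rule applies.
Among Pereira and Szabo, alphabetically by surname: Pereira before Szabo.
Among Kapoor, Achebe, Drummond, Saleh, Fontaine and Kowalski, by admission number (higher first): Kapoor (998) before Achebe (968) before Drummond (940) before Saleh (441) before Fontaine and Kowalski (19).
Fontaine and Kowalski are each a past Master, so the next rule applies.
Among Fontaine and Kowalski, alphabetically by surname: Fontaine before Kowalski.
Order: Pereira, Szabo, Kapoor, Achebe, Drummond, Saleh, Fontaine, Kowalski.

Kapoor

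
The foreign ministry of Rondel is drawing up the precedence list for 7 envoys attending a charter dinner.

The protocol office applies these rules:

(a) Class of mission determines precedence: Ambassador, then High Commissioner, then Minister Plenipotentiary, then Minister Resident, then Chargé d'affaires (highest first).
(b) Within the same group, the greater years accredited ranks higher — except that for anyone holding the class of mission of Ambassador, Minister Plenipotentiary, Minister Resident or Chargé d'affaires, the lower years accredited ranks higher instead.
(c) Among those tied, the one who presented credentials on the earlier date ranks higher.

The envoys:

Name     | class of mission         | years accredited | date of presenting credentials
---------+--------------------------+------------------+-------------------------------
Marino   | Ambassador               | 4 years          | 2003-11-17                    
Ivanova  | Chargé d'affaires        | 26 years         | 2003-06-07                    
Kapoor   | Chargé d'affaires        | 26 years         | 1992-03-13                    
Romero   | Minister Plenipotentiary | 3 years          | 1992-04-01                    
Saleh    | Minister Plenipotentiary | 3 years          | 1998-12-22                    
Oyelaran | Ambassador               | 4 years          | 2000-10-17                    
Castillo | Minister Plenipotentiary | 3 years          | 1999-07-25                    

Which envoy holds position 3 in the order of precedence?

Romero

By class of mission: Oyelaran and Marino (Ambassador); then Romero, Saleh and Castillo (Minister Plenipotentiary); then Kapoor and Ivanova (Chargé d'affaires).
Oyelaran and Marino both have years accredited 4 years, so the next rule applies.
Among Oyelaran and Marino, by date of presenting credentials (earlier first): Oyelaran (2000-10-17) before Marino (2003-11-17).
Romero, Saleh and Castillo all have years accredited 3 years, so the next rule applies.
Among Romero, Saleh and Castillo, by date of presenting credentials (earlier first): Romero (1992-04-01) before Saleh (1998-12-22) before Castillo (1999-07-25).
Kapoor and Ivanova both have years accredited 26 years, so the next rule applies.
Among Kapoor and Ivanova, by date of presenting credentials (earlier first): Kapoor (1992-03-13) before Ivanova (2003-06-07).
Order: Oyelaran, Marino, Romero, Saleh, Castillo, Kapoor, Ivanova.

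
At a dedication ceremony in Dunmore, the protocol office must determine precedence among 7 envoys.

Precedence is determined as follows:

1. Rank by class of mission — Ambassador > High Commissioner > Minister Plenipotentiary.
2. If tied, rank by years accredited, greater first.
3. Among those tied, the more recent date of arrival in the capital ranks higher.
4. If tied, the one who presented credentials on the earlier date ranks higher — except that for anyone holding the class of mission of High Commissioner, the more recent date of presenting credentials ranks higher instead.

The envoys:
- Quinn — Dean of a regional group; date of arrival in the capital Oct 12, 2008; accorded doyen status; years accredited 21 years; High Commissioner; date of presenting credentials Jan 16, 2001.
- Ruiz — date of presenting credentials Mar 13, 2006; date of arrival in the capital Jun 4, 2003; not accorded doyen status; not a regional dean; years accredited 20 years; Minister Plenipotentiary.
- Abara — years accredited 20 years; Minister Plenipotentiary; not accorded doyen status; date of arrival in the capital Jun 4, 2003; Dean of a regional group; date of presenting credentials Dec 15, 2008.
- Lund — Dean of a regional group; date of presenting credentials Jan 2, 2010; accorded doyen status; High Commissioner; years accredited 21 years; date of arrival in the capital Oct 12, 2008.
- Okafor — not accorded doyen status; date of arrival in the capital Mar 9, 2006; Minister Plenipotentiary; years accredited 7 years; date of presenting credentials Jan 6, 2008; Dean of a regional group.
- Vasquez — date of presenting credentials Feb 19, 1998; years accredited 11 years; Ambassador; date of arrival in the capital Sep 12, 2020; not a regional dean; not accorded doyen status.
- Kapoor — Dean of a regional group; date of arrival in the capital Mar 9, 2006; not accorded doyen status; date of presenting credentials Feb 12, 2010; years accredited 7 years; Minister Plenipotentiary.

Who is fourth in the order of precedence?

By class of mission: Vasquez (Ambassador); then Lund and Quinn (High Commissioner); then Ruiz, Abara, Okafor and Kapoor (Minister Plenipotentiary).
Lund and Quinn both have years accredited 21 years, so the next rule applies.
Lund and Quinn both have date of arrival in the capital Oct 12, 2008, so the next rule applies.
Among Lund and Quinn, by date of presenting credentials (later first) (reversed rule for this group): Lund (Jan 2, 2010) before Quinn (Jan 16, 2001).
Among Ruiz, Abara, Okafor and Kapoor, by years accredited (higher first): Ruiz and Abara (20 years) before Okafor and Kapoor (7 years).
Ruiz and Abara both have date of arrival in the capital Jun 4, 2003, so the next rule applies.
Among Ruiz and Abara, by date of presenting credentials (earlier first): Ruiz (Mar 13, 2006) before Abara (Dec 15, 2008).
Okafor and Kapoor both have date of arrival in the capital Mar 9, 2006, so the next rule applies.
Among Okafor and Kapoor, by date of presenting credentials (earlier first): Okafor (Jan 6, 2008) before Kapoor (Feb 12, 2010).
Order: Vasquez, Lund, Quinn, Ruiz, Abara, Okafor, Kapoor.

Ruiz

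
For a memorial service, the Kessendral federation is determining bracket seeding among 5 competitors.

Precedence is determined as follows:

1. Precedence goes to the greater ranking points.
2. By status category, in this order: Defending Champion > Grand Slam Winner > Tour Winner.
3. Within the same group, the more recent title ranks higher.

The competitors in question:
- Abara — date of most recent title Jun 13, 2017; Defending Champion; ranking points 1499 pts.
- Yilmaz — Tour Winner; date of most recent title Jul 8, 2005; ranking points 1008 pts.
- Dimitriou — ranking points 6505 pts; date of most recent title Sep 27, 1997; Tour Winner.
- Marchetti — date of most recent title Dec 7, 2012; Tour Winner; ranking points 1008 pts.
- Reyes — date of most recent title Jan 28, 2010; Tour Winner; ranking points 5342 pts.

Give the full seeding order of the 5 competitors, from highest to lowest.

By ranking points (higher first): Dimitriou (6505 pts); then Reyes (5342 pts); then Abara (1499 pts); then Marchetti and Yilmaz (both 1008 pts).
Marchetti and Yilmaz are each Tour Winner, so the next rule applies.
Among Marchetti and Yilmaz, by date of most recent title (later first): Marchetti (Dec 7, 2012) before Yilmaz (Jul 8, 2005).
Full order: Dimitriou, Reyes, Abara, Marchetti, Yilmaz.

Dimitriou, Reyes, Abara, Marchetti, Yilmaz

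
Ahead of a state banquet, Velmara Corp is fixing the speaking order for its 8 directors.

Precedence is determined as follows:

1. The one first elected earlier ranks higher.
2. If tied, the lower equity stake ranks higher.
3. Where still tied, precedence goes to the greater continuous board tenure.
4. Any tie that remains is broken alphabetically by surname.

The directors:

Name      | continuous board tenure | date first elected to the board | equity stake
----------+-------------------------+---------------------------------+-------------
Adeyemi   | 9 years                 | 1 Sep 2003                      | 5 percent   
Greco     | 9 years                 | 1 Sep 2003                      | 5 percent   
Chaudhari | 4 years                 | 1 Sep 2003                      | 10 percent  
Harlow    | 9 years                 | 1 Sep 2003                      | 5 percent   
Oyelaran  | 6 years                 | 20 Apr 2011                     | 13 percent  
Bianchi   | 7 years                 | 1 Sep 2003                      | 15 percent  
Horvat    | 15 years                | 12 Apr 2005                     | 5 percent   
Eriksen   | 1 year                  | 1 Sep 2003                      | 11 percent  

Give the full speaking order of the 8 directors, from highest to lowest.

By date first elected to the board (earlier first): Adeyemi, Greco, Harlow, Chaudhari, Eriksen and Bianchi (each 1 Sep 2003); then Horvat (12 Apr 2005); then Oyelaran (20 Apr 2011).
Among Adeyemi, Greco, Harlow, Chaudhari, Eriksen and Bianchi, by equity stake (lower first): Adeyemi, Greco and Harlow (5 percent) before Chaudhari (10 percent) before Eriksen (11 percent) before Bianchi (15 percent).
Adeyemi, Greco and Harlow all have continuous board tenure 9 years, so the next rule applies.
Among Adeyemi, Greco and Harlow, alphabetically by surname: Adeyemi before Greco before Harlow.
Full order: Adeyemi, Greco, Harlow, Chaudhari, Eriksen, Bianchi, Horvat, Oyelaran.

Adeyemi, Greco, Harlow, Chaudhari, Eriksen, Bianchi, Horvat, Oyelaran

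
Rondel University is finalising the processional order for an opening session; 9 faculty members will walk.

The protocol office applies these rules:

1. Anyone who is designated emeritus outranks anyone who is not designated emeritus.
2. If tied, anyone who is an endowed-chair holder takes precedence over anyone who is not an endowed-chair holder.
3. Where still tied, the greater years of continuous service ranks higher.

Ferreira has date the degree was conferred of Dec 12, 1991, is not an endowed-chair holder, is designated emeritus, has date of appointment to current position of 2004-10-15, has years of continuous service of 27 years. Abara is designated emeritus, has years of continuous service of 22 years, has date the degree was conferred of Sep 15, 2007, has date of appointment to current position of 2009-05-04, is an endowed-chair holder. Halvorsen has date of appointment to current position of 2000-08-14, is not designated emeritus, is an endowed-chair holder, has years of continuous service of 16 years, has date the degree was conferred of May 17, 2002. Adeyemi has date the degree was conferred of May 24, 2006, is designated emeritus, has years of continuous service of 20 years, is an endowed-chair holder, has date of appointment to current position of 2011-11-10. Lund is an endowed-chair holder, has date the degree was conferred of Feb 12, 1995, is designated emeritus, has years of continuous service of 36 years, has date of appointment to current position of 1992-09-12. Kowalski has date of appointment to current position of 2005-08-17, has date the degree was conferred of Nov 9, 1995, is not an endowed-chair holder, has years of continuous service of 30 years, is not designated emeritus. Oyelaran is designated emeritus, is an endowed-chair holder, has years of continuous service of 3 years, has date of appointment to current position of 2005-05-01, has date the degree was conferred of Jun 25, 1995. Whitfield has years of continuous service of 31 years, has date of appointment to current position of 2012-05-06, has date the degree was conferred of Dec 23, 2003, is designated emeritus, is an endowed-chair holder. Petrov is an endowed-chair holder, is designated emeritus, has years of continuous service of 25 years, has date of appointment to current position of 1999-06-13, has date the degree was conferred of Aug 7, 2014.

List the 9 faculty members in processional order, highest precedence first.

Lund, Whitfield, Petrov, Abara, Adeyemi, Oyelaran, Ferreira, Halvorsen, Kowalski

By the first rule: Lund, Whitfield, Petrov, Abara, Adeyemi, Oyelaran and Ferreira (each designated emeritus); then Halvorsen and Kowalski (both not designated emeritus).
Among Lund, Whitfield, Petrov, Abara, Adeyemi, Oyelaran and Ferreira, an endowed-chair holder before not an endowed-chair holder: Lund, Whitfield, Petrov, Abara, Adeyemi and Oyelaran (an endowed-chair holder) before Ferreira (not an endowed-chair holder).
Among Lund, Whitfield, Petrov, Abara, Adeyemi and Oyelaran, by years of continuous service (higher first): Lund (36 years) before Whitfield (31 years) before Petrov (25 years) before Abara (22 years) before Adeyemi (20 years) before Oyelaran (3 years).
Among Halvorsen and Kowalski, an endowed-chair holder before not an endowed-chair holder: Halvorsen (an endowed-chair holder) before Kowalski (not an endowed-chair holder).
Full order: Lund, Whitfield, Petrov, Abara, Adeyemi, Oyelaran, Ferreira, Halvorsen, Kowalski.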